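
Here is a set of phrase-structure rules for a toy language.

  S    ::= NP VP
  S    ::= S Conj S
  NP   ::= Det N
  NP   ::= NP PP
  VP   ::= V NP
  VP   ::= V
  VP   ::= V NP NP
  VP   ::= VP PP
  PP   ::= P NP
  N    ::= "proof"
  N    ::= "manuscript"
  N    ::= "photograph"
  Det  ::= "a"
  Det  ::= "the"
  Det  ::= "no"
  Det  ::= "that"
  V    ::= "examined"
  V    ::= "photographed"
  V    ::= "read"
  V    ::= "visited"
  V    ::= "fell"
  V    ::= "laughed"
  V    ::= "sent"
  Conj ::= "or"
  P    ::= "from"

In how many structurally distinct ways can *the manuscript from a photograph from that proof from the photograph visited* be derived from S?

5

Two of the 5 distinct bracketings:
[S [NP [NP [Det the] [N manuscript]] [PP [P from] [NP [NP [Det a] [N photograph]] [PP [P from] [NP [NP [Det that] [N proof]] [PP [P from] [NP [Det the] [N photograph]]]]]]]] [VP [V visited]]]
[S [NP [NP [Det the] [N manuscript]] [PP [P from] [NP [NP [NP [Det a] [N photograph]] [PP [P from] [NP [Det that] [N proof]]]] [PP [P from] [NP [Det the] [N photograph]]]]]] [VP [V visited]]]
The trees differ in how a recursive rule is bracketed over the same span.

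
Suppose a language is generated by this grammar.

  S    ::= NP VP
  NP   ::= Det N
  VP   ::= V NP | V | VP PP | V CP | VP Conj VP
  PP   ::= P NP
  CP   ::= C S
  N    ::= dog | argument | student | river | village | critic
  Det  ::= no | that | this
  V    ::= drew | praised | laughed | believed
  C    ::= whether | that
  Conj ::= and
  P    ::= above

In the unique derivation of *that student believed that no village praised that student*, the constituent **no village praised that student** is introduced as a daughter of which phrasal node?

S
  NP
    Det: that
    N: student
  VP
    V: believed
    CP
      C: that
      S
        NP
          Det: no
          N: village
        VP
          V: praised
          NP
            Det: that
            N: student
The span 'no village praised that student' is the S node built by S → NP VP.
Its mother is the CP built by CP → C S.

CP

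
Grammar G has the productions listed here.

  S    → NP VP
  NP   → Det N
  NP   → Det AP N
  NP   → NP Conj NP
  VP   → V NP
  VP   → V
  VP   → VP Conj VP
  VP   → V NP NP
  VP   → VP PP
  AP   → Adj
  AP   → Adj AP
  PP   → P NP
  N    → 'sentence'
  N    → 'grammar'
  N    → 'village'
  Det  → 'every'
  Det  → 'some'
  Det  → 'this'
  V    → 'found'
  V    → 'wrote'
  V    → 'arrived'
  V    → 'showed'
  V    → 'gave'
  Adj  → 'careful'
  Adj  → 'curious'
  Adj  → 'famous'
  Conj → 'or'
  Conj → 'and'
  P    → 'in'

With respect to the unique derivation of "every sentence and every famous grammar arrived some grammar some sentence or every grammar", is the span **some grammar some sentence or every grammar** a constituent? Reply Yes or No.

No

[S [NP [NP [Det every] [N sentence]] [Conj and] [NP [Det every] [AP [Adj famous]] [N grammar]]] [VP [V arrived] [NP [Det some] [N grammar]] [NP [NP [Det some] [N sentence]] [Conj or] [NP [Det every] [N grammar]]]]]
The smallest constituent containing 'some grammar some sentence or every grammar' is the VP spanning 'arrived some grammar some sentence or every grammar'; no single node in the tree dominates exactly the given words.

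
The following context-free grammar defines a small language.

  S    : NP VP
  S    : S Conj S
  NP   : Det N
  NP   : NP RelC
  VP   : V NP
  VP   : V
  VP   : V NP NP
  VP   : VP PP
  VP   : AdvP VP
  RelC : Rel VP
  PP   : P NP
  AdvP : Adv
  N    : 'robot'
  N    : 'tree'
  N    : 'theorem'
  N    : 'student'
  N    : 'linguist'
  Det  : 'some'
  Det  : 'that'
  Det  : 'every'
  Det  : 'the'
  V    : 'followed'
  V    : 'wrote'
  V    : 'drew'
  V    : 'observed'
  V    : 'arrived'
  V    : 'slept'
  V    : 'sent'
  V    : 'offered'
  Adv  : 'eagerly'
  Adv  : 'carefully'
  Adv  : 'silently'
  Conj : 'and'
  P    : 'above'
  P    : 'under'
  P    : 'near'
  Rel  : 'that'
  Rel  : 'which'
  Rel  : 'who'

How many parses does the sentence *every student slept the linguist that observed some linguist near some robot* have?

3

Two of the 3 distinct bracketings:
[S [NP [Det every] [N student]] [VP [V slept] [NP [NP [Det the] [N linguist]] [RelC [Rel that] [VP [VP [V observed] [NP [Det some] [N linguist]]] [PP [P near] [NP [Det some] [N robot]]]]]]]]
[S [NP [Det every] [N student]] [VP [VP [V slept] [NP [NP [Det the] [N linguist]] [RelC [Rel that] [VP [V observed] [NP [Det some] [N linguist]]]]]] [PP [P near] [NP [Det some] [N robot]]]]]
The trees differ in how a recursive rule is bracketed over the same span.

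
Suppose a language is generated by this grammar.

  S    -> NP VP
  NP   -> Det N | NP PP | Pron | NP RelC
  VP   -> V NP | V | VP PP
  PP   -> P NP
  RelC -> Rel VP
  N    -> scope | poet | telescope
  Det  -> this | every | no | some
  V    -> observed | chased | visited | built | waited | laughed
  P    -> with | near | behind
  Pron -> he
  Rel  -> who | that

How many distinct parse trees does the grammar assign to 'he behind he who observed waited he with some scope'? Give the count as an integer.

Two of the 4 distinct bracketings:
[S [NP [NP [Pron he]] [PP [P behind] [NP [NP [Pron he]] [RelC [Rel who] [VP [V observed]]]]]] [VP [V waited] [NP [NP [Pron he]] [PP [P with] [NP [Det some] [N scope]]]]]]
[S [NP [NP [Pron he]] [PP [P behind] [NP [NP [Pron he]] [RelC [Rel who] [VP [V observed]]]]]] [VP [VP [V waited] [NP [Pron he]]] [PP [P with] [NP [Det some] [N scope]]]]]
The difference turns on whether VP → VP PP is used at the relevant span, versus an alternative expansion of VP.

4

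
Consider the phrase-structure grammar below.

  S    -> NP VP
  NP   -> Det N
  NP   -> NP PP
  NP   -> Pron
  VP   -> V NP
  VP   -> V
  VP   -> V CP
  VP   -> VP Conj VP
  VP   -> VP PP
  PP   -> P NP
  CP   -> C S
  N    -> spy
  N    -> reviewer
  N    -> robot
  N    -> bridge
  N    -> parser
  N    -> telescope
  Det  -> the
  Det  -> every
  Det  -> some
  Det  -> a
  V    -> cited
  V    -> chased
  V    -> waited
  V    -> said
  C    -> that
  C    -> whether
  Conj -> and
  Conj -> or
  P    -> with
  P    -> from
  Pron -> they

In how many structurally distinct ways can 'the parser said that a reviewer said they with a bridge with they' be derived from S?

9

Two of the 9 distinct bracketings:
[S [NP [Det the] [N parser]] [VP [V said] [CP [C that] [S [NP [Det a] [N reviewer]] [VP [V said] [NP [NP [Pron they]] [PP [P with] [NP [NP [Det a] [N bridge]] [PP [P with] [NP [Pron they]]]]]]]]]]]
[S [NP [Det the] [N parser]] [VP [V said] [CP [C that] [S [NP [Det a] [N reviewer]] [VP [V said] [NP [NP [NP [Pron they]] [PP [P with] [NP [Det a] [N bridge]]]] [PP [P with] [NP [Pron they]]]]]]]]]
The trees differ in how a recursive rule is bracketed over the same span.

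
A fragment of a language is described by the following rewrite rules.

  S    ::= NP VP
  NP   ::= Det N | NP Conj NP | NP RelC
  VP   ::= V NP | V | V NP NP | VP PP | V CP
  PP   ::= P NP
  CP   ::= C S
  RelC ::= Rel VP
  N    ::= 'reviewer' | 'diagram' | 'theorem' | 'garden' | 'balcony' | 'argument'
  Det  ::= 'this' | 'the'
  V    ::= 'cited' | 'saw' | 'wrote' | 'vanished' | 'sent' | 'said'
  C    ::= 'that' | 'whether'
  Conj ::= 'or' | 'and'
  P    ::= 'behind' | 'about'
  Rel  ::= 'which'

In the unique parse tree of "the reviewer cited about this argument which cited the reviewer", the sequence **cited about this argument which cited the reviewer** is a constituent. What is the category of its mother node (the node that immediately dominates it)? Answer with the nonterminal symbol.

S
  NP
    Det: the
    N: reviewer
  VP
    VP
      V: cited
    PP
      P: about
      NP
        NP
          Det: this
          N: argument
        RelC
          Rel: which
          VP
            V: cited
            NP
              Det: the
              N: reviewer
The span 'cited about this argument which cited the reviewer' is the VP node built by VP → VP PP.
Its mother is the S built by S → NP VP.

S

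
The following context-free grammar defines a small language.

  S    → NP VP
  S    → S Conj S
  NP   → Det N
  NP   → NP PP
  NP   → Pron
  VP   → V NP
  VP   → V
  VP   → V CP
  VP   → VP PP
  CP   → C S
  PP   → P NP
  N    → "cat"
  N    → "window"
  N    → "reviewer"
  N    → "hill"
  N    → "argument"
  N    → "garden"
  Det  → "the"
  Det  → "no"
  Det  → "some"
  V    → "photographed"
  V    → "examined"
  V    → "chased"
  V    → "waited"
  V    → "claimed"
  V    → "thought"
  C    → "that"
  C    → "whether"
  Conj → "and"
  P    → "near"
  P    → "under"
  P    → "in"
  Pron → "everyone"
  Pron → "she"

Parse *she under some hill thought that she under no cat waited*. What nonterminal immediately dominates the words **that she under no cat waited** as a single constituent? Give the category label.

CP

[S [NP [NP [Pron she]] [PP [P under] [NP [Det some] [N hill]]]] [VP [V thought] [CP [C that] [S [NP [NP [Pron she]] [PP [P under] [NP [Det no] [N cat]]]] [VP [V waited]]]]]]
The span 'that she under no cat waited' is the CP node built by CP → C S.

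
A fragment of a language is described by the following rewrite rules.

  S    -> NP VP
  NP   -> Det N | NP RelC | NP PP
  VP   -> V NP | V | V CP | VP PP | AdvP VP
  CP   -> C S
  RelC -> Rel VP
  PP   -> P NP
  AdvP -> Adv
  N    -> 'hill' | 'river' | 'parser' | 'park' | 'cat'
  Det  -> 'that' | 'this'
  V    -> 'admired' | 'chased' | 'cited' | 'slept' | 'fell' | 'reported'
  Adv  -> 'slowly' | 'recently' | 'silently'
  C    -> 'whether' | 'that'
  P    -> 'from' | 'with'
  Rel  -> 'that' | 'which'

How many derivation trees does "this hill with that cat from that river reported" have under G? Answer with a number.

The two bracketings:
[S [NP [NP [Det this] [N hill]] [PP [P with] [NP [NP [Det that] [N cat]] [PP [P from] [NP [Det that] [N river]]]]]] [VP [V reported]]]
[S [NP [NP [NP [Det this] [N hill]] [PP [P with] [NP [Det that] [N cat]]]] [PP [P from] [NP [Det that] [N river]]]] [VP [V reported]]]
The trees differ in how a recursive rule is bracketed over the same span.

2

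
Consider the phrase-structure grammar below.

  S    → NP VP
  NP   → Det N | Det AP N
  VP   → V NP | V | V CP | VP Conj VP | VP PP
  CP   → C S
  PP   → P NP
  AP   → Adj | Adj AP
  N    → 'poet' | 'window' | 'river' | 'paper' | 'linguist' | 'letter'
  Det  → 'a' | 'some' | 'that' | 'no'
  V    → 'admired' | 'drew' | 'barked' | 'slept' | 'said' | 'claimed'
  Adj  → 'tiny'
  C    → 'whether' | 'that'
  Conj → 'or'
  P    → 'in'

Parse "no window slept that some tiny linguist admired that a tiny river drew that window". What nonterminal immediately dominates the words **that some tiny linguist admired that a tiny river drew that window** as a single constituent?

CP

[S [NP [Det no] [N window]] [VP [V slept] [CP [C that] [S [NP [Det some] [AP [Adj tiny]] [N linguist]] [VP [V admired] [CP [C that] [S [NP [Det a] [AP [Adj tiny]] [N river]] [VP [V drew] [NP [Det that] [N window]]]]]]]]]]
The span 'that some tiny linguist admired that a tiny river drew that window' is the CP node built by CP → C S.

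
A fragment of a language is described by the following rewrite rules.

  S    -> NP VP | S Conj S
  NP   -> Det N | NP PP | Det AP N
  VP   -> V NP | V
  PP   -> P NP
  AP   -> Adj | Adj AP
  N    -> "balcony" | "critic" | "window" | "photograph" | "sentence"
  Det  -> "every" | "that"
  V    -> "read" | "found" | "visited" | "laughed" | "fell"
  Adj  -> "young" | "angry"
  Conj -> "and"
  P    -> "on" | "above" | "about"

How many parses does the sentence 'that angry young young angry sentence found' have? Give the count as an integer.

1

[S [NP [Det that] [AP [Adj angry] [AP [Adj young] [AP [Adj young] [AP [Adj angry]]]]] [N sentence]] [VP [V found]]]
No rule offers an alternative attachment or grouping for any span, so this is the only derivation.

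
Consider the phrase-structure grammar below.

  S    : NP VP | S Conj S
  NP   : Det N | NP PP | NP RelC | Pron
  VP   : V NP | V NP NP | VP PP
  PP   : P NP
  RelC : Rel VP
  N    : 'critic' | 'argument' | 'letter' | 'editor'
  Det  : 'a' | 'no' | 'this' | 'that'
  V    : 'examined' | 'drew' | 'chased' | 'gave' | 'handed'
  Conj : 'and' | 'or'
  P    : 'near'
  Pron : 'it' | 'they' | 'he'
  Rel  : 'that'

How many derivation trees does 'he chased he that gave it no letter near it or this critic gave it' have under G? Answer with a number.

Two of the 6 distinct bracketings:
[S [S [NP [Pron he]] [VP [V chased] [NP [NP [NP [Pron he]] [RelC [Rel that] [VP [V gave] [NP [Pron it]] [NP [Det no] [N letter]]]]] [PP [P near] [NP [Pron it]]]]]] [Conj or] [S [NP [Det this] [N critic]] [VP [V gave] [NP [Pron it]]]]]
[S [S [NP [Pron he]] [VP [V chased] [NP [NP [Pron he]] [RelC [Rel that] [VP [V gave] [NP [Pron it]] [NP [NP [Det no] [N letter]] [PP [P near] [NP [Pron it]]]]]]]]] [Conj or] [S [NP [Det this] [N critic]] [VP [V gave] [NP [Pron it]]]]]
The trees differ in how a recursive rule is bracketed over the same span.

6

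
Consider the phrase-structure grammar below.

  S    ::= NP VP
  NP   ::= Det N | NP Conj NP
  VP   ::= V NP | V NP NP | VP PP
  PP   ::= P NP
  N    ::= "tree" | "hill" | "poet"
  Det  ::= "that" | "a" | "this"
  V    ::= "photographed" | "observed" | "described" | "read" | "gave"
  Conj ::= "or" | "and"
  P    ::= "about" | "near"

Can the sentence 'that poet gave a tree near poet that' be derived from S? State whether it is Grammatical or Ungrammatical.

A P word can never sit immediately before an N word in any string this grammar generates, so the substring 'near poet' rules out a derivation.

Ungrammatical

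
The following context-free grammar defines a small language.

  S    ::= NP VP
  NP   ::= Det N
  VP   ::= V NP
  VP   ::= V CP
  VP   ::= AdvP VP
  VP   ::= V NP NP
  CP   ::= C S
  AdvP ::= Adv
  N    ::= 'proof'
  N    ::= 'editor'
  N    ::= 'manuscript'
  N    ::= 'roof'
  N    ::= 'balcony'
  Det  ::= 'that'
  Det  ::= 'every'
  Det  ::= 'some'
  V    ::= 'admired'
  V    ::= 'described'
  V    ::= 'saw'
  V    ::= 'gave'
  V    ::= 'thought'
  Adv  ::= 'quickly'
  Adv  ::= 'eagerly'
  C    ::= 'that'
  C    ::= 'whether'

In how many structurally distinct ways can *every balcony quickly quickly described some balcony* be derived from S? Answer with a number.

[S [NP [Det every] [N balcony]] [VP [AdvP [Adv quickly]] [VP [AdvP [Adv quickly]] [VP [V described] [NP [Det some] [N balcony]]]]]]
No rule offers an alternative attachment or grouping for any span, so this is the only derivation.

1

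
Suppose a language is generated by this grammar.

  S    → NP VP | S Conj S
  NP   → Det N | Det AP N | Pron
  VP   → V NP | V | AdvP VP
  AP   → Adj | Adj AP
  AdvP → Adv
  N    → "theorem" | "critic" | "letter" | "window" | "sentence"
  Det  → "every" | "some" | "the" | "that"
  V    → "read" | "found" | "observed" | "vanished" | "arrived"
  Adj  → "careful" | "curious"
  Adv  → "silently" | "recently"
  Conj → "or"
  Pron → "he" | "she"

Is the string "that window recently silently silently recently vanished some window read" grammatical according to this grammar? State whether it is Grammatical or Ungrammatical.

Ungrammatical

For S → NP VP, the only prefix that parses as NP is 'that window', but the remainder 'recently silently silently recently vanished some window read' is not a VP under these rules. The alternative S rule S → S Conj S likewise has no satisfying split.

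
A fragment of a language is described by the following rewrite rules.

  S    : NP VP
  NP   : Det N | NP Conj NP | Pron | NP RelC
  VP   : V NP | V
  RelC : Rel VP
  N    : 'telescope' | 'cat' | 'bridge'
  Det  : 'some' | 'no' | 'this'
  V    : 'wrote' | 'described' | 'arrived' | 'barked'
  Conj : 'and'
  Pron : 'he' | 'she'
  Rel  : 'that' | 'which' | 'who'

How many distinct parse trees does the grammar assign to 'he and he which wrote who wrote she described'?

Two of the 3 distinct bracketings:
[S [NP [NP [Pron he]] [Conj and] [NP [NP [NP [Pron he]] [RelC [Rel which] [VP [V wrote]]]] [RelC [Rel who] [VP [V wrote] [NP [Pron she]]]]]] [VP [V described]]]
[S [NP [NP [NP [Pron he]] [Conj and] [NP [NP [Pron he]] [RelC [Rel which] [VP [V wrote]]]]] [RelC [Rel who] [VP [V wrote] [NP [Pron she]]]]] [VP [V described]]]
The trees differ in how a recursive rule is bracketed over the same span.

3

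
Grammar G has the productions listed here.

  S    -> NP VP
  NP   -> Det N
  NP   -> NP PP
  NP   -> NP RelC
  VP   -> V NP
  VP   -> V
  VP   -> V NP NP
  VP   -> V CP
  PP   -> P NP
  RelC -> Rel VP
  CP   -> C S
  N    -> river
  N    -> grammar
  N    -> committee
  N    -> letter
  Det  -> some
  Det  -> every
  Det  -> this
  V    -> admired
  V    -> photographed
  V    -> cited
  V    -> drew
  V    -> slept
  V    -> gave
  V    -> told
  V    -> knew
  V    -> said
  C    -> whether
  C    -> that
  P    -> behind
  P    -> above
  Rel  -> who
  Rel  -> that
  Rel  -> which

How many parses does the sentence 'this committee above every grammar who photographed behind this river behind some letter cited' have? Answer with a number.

Two of the 7 distinct bracketings:
[S [NP [NP [Det this] [N committee]] [PP [P above] [NP [NP [NP [Det every] [N grammar]] [RelC [Rel who] [VP [V photographed]]]] [PP [P behind] [NP [NP [Det this] [N river]] [PP [P behind] [NP [Det some] [N letter]]]]]]]] [VP [V cited]]]
[S [NP [NP [Det this] [N committee]] [PP [P above] [NP [NP [NP [NP [Det every] [N grammar]] [RelC [Rel who] [VP [V photographed]]]] [PP [P behind] [NP [Det this] [N river]]]] [PP [P behind] [NP [Det some] [N letter]]]]]] [VP [V cited]]]
The trees differ in how a recursive rule is bracketed over the same span.

7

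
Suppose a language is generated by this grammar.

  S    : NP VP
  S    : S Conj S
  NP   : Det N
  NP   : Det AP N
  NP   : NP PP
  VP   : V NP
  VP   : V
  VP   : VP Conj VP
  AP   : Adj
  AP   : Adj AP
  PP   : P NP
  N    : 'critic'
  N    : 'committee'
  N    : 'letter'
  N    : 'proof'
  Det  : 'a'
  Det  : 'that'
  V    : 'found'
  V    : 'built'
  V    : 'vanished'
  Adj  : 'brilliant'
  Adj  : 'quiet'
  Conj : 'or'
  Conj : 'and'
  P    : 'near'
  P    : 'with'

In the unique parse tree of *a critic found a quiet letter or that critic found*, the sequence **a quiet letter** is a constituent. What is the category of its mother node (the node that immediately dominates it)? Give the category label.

S
  S
    NP
      Det: a
      N: critic
    VP
      V: found
      NP
        Det: a
        AP
          Adj: quiet
        N: letter
  Conj: or
  S
    NP
      Det: that
      N: critic
    VP
      V: found
The span 'a quiet letter' is the NP node built by NP → Det AP N.
Its mother is the VP built by VP → V NP.

VP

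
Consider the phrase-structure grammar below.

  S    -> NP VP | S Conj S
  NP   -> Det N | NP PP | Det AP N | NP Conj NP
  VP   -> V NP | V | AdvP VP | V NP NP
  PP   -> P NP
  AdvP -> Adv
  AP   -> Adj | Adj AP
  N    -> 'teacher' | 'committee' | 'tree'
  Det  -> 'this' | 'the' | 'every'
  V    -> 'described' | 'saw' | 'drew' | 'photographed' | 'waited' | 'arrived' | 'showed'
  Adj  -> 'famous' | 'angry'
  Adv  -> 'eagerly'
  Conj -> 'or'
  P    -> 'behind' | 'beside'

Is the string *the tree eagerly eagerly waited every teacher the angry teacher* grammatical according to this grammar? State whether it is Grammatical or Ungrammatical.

[S [NP [Det the] [N tree]] [VP [AdvP [Adv eagerly]] [VP [AdvP [Adv eagerly]] [VP [V waited] [NP [Det every] [N teacher]] [NP [Det the] [AP [Adj angry]] [N teacher]]]]]]
Every word is introduced by a lexical rule and the phrasal rules combine the resulting categories into a single S.

Grammatical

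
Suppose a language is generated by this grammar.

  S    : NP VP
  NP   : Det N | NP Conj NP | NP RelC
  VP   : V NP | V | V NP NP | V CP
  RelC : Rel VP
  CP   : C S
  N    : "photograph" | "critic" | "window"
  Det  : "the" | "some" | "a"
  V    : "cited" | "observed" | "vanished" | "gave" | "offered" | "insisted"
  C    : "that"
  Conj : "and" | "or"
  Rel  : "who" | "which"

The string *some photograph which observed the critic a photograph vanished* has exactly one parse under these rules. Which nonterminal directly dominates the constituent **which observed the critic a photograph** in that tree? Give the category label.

NP

S
  NP
    NP
      Det: some
      N: photograph
    RelC
      Rel: which
      VP
        V: observed
        NP
          Det: the
          N: critic
        NP
          Det: a
          N: photograph
  VP
    V: vanished
The span 'which observed the critic a photograph' is the RelC node built by RelC → Rel VP.
Its mother is the NP built by NP → NP RelC.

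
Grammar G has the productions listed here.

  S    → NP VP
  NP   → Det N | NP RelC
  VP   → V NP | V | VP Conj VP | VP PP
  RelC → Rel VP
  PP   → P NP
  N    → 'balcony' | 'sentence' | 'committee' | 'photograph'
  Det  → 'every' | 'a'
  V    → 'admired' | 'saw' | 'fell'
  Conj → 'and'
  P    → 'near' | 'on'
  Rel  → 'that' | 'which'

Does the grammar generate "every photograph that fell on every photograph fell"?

S
  NP
    NP
      Det: every
      N: photograph
    RelC
      Rel: that
      VP
        VP
          V: fell
        PP
          P: on
          NP
            Det: every
            N: photograph
  VP
    V: fell
Each bracket corresponds to one application of a listed rule, so the string is derivable from S.

Grammatical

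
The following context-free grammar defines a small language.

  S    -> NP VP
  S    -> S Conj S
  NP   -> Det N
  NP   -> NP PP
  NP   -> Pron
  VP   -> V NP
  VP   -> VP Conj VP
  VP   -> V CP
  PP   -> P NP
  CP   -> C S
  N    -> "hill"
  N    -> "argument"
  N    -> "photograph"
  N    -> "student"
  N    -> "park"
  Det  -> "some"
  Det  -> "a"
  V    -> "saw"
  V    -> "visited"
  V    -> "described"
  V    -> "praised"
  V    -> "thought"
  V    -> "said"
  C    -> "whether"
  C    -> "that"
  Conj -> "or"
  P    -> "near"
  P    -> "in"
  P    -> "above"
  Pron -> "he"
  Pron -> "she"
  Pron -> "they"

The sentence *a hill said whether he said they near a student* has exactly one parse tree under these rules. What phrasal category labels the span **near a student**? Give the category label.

PP

S
  NP
    Det: a
    N: hill
  VP
    V: said
    CP
      C: whether
      S
        NP
          Pron: he
        VP
          V: said
          NP
            NP
              Pron: they
            PP
              P: near
              NP
                Det: a
                N: student
The span 'near a student' is the PP node built by PP → P NP.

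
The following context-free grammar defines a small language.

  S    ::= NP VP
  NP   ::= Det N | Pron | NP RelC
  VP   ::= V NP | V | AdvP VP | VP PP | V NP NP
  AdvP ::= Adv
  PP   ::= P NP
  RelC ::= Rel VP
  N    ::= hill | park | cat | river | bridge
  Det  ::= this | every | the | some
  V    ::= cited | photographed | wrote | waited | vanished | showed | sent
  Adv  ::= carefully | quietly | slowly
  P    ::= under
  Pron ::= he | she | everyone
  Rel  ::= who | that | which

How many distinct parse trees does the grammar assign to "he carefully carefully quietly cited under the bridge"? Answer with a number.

4

Two of the 4 distinct bracketings:
[S [NP [Pron he]] [VP [AdvP [Adv carefully]] [VP [AdvP [Adv carefully]] [VP [AdvP [Adv quietly]] [VP [VP [V cited]] [PP [P under] [NP [Det the] [N bridge]]]]]]]]
[S [NP [Pron he]] [VP [AdvP [Adv carefully]] [VP [AdvP [Adv carefully]] [VP [VP [AdvP [Adv quietly]] [VP [V cited]]] [PP [P under] [NP [Det the] [N bridge]]]]]]]
The trees differ in how a recursive rule is bracketed over the same span.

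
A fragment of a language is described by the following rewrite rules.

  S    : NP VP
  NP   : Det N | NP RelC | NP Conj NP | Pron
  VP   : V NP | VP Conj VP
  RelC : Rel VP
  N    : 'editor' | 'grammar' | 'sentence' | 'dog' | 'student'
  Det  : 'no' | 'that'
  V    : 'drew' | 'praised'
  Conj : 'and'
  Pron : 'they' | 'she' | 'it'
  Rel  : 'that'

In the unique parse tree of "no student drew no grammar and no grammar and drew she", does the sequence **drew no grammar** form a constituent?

[S [NP [Det no] [N student]] [VP [VP [V drew] [NP [NP [Det no] [N grammar]] [Conj and] [NP [Det no] [N grammar]]]] [Conj and] [VP [V drew] [NP [Pron she]]]]]
The smallest constituent containing 'drew no grammar' is the VP spanning 'drew no grammar and no grammar'; no single node in the tree dominates exactly the given words.

No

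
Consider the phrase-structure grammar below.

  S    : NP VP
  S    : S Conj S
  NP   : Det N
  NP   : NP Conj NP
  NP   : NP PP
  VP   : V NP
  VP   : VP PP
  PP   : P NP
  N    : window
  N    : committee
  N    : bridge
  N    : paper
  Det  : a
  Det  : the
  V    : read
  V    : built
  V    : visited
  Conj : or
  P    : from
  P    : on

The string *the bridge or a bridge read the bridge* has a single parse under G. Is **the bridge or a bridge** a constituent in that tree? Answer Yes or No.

[S [NP [NP [Det the] [N bridge]] [Conj or] [NP [Det a] [N bridge]]] [VP [V read] [NP [Det the] [N bridge]]]]
The words 'the bridge or a bridge' are exhaustively dominated by a single NP node (built by NP → NP Conj NP), so they form a constituent.

Yes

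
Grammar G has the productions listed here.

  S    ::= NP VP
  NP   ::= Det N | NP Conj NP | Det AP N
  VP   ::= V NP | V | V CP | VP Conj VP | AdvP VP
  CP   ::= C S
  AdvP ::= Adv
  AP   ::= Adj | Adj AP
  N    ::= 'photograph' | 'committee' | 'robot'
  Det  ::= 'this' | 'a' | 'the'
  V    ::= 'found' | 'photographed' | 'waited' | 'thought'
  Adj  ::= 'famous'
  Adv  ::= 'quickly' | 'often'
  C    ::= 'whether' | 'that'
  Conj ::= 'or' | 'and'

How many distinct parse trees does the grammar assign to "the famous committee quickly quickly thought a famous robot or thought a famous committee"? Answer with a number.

3

Two of the 3 distinct bracketings:
[S [NP [Det the] [AP [Adj famous]] [N committee]] [VP [VP [AdvP [Adv quickly]] [VP [AdvP [Adv quickly]] [VP [V thought] [NP [Det a] [AP [Adj famous]] [N robot]]]]] [Conj or] [VP [V thought] [NP [Det a] [AP [Adj famous]] [N committee]]]]]
[S [NP [Det the] [AP [Adj famous]] [N committee]] [VP [AdvP [Adv quickly]] [VP [VP [AdvP [Adv quickly]] [VP [V thought] [NP [Det a] [AP [Adj famous]] [N robot]]]] [Conj or] [VP [V thought] [NP [Det a] [AP [Adj famous]] [N committee]]]]]]
The trees differ in how a recursive rule is bracketed over the same span.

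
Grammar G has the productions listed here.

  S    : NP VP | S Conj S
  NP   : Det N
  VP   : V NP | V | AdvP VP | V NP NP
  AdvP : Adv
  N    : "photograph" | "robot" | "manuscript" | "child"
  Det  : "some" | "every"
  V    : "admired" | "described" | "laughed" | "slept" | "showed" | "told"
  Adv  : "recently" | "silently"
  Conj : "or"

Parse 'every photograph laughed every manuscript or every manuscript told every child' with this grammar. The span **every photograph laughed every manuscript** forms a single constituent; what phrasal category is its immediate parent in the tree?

S
  S
    NP
      Det: every
      N: photograph
    VP
      V: laughed
      NP
        Det: every
        N: manuscript
  Conj: or
  S
    NP
      Det: every
      N: manuscript
    VP
      V: told
      NP
        Det: every
        N: child
The span 'every photograph laughed every manuscript' is the S node built by S → NP VP.
Its mother is the S built by S → S Conj S.

S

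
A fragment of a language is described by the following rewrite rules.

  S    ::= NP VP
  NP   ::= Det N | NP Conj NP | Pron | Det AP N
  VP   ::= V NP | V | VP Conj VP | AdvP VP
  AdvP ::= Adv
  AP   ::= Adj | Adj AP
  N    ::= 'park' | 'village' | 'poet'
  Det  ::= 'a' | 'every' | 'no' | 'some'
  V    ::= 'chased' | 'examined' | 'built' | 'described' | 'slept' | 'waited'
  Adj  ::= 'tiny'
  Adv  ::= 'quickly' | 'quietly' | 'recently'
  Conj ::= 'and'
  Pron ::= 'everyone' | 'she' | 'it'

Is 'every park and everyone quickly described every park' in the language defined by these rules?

Grammatical

[S [NP [NP [Det every] [N park]] [Conj and] [NP [Pron everyone]]] [VP [AdvP [Adv quickly]] [VP [V described] [NP [Det every] [N park]]]]]
The bracketing above is licensed at every node by one of the given productions, with S at the root.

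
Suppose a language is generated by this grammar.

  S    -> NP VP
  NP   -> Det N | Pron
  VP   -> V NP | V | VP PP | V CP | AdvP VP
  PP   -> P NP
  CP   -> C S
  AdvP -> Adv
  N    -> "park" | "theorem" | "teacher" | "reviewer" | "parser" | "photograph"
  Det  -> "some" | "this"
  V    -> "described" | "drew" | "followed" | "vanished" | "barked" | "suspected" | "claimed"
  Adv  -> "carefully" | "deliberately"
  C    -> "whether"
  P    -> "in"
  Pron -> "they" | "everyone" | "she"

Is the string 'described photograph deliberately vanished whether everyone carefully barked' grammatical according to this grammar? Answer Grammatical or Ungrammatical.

A V word can never sit immediately before an N word in any string this grammar generates, so the substring 'described photograph' rules out a derivation.

Ungrammatical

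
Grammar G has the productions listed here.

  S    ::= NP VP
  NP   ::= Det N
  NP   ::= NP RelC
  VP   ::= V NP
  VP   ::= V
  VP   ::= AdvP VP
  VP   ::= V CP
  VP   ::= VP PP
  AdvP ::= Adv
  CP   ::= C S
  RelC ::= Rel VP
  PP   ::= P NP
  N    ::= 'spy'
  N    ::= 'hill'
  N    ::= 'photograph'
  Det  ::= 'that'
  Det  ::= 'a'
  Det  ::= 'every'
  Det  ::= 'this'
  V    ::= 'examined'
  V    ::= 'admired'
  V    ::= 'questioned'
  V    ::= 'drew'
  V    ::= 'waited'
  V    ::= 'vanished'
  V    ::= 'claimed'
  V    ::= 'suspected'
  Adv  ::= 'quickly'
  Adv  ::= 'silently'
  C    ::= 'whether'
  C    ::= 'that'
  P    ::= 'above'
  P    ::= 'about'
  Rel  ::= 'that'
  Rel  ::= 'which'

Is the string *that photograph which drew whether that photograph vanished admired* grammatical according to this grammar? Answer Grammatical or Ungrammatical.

S
  NP
    NP
      Det: that
      N: photograph
    RelC
      Rel: which
      VP
        V: drew
        CP
          C: whether
          S
            NP
              Det: that
              N: photograph
            VP
              V: vanished
  VP
    V: admired
Every word is introduced by a lexical rule and the phrasal rules combine the resulting categories into a single S.

Grammatical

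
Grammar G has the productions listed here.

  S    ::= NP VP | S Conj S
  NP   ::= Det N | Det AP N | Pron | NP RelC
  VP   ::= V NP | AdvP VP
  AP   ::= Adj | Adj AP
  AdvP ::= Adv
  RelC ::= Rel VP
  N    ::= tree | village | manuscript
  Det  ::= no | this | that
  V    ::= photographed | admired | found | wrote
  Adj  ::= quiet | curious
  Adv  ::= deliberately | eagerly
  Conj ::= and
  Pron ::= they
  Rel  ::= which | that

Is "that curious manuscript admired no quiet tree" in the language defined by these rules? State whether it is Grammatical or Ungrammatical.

Grammatical

[S [NP [Det that] [AP [Adj curious]] [N manuscript]] [VP [V admired] [NP [Det no] [AP [Adj quiet]] [N tree]]]]
Every word is introduced by a lexical rule and the phrasal rules combine the resulting categories into a single S.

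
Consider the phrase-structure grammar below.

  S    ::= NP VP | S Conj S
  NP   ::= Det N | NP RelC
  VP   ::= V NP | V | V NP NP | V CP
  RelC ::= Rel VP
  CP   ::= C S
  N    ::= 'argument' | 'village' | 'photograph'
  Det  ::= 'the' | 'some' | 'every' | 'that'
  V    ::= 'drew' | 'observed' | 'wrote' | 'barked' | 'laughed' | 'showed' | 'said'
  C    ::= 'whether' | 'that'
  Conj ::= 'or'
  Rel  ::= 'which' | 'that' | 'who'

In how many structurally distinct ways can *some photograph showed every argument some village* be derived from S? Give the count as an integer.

[S [NP [Det some] [N photograph]] [VP [V showed] [NP [Det every] [N argument]] [NP [Det some] [N village]]]]
No rule offers an alternative attachment or grouping for any span, so this is the only derivation.

1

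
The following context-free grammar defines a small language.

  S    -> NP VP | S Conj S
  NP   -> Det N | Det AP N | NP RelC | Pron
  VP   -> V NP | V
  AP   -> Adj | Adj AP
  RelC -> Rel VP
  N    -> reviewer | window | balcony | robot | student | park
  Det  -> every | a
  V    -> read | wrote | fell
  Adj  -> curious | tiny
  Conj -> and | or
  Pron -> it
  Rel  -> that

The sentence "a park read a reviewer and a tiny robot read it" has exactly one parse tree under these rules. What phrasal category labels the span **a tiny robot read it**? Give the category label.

S

S
  S
    NP
      Det: a
      N: park
    VP
      V: read
      NP
        Det: a
        N: reviewer
  Conj: and
  S
    NP
      Det: a
      AP
        Adj: tiny
      N: robot
    VP
      V: read
      NP
        Pron: it
The span 'a tiny robot read it' is the S node built by S → NP VP.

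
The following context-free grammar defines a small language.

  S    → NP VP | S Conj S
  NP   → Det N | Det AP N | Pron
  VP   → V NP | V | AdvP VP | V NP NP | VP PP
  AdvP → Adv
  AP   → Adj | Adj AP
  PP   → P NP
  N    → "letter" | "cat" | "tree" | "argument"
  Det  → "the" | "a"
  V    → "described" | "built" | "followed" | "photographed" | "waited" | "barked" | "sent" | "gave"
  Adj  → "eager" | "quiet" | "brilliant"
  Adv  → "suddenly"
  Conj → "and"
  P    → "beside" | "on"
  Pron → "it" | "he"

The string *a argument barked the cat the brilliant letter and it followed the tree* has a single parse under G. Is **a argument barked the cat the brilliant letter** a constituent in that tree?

Yes

[S [S [NP [Det a] [N argument]] [VP [V barked] [NP [Det the] [N cat]] [NP [Det the] [AP [Adj brilliant]] [N letter]]]] [Conj and] [S [NP [Pron it]] [VP [V followed] [NP [Det the] [N tree]]]]]
The words 'a argument barked the cat the brilliant letter' are exhaustively dominated by a single S node (built by S → NP VP), so they form a constituent.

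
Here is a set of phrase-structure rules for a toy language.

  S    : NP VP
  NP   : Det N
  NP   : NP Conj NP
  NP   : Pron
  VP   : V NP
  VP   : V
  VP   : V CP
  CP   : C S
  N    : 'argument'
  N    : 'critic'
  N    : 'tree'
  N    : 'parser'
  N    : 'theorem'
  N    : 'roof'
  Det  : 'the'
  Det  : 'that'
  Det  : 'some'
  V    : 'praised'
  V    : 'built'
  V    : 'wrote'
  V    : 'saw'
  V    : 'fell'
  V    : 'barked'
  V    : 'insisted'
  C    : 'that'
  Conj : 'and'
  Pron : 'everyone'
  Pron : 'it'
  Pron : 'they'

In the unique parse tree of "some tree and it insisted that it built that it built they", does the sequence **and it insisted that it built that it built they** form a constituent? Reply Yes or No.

[S [NP [NP [Det some] [N tree]] [Conj and] [NP [Pron it]]] [VP [V insisted] [CP [C that] [S [NP [Pron it]] [VP [V built] [CP [C that] [S [NP [Pron it]] [VP [V built] [NP [Pron they]]]]]]]]]]
The smallest constituent containing 'and it insisted that it built that it built they' is the S spanning 'some tree and it insisted that it built that it built they'; no single node in the tree dominates exactly the given words.

No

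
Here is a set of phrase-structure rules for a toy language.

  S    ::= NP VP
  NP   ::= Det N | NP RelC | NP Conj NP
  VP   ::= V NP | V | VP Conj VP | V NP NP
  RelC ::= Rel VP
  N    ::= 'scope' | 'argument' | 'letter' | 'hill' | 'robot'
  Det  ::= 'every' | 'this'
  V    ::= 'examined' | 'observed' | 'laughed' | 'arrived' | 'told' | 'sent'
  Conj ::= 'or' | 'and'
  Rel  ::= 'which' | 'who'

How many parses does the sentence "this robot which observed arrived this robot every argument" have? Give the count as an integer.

[S [NP [NP [Det this] [N robot]] [RelC [Rel which] [VP [V observed]]]] [VP [V arrived] [NP [Det this] [N robot]] [NP [Det every] [N argument]]]]
No rule offers an alternative attachment or grouping for any span, so this is the only derivation.

1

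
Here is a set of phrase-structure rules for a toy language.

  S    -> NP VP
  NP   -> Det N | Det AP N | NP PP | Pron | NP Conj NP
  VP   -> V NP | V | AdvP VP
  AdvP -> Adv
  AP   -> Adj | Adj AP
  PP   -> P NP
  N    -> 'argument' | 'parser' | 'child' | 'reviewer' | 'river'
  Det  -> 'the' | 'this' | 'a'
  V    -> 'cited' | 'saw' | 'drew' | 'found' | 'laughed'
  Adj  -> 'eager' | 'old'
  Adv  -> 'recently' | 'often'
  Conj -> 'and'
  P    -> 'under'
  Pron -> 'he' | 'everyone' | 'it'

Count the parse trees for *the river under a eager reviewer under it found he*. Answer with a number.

2

The two bracketings:
[S [NP [NP [Det the] [N river]] [PP [P under] [NP [NP [Det a] [AP [Adj eager]] [N reviewer]] [PP [P under] [NP [Pron it]]]]]] [VP [V found] [NP [Pron he]]]]
[S [NP [NP [NP [Det the] [N river]] [PP [P under] [NP [Det a] [AP [Adj eager]] [N reviewer]]]] [PP [P under] [NP [Pron it]]]] [VP [V found] [NP [Pron he]]]]
The trees differ in how a recursive rule is bracketed over the same span.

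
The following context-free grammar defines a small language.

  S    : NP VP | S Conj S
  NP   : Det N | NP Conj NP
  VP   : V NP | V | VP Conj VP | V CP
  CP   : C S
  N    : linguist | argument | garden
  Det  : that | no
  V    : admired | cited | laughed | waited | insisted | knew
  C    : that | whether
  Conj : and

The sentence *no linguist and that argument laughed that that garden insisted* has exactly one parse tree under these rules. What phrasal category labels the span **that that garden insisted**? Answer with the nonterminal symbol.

CP

[S [NP [NP [Det no] [N linguist]] [Conj and] [NP [Det that] [N argument]]] [VP [V laughed] [CP [C that] [S [NP [Det that] [N garden]] [VP [V insisted]]]]]]
The span 'that that garden insisted' is the CP node built by CP → C S.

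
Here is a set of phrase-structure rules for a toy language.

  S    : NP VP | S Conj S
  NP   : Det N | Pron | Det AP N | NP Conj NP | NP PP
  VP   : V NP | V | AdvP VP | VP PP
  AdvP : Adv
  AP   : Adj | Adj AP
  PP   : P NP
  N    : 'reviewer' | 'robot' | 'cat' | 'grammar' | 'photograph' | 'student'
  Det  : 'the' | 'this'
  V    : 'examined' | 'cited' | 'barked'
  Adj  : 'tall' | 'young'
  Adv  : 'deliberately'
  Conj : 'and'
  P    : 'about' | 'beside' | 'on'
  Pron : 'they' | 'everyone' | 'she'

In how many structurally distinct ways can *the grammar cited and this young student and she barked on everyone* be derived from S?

1

[S [S [NP [Det the] [N grammar]] [VP [V cited]]] [Conj and] [S [NP [NP [Det this] [AP [Adj young]] [N student]] [Conj and] [NP [Pron she]]] [VP [VP [V barked]] [PP [P on] [NP [Pron everyone]]]]]]
No rule offers an alternative attachment or grouping for any span, so this is the only derivation.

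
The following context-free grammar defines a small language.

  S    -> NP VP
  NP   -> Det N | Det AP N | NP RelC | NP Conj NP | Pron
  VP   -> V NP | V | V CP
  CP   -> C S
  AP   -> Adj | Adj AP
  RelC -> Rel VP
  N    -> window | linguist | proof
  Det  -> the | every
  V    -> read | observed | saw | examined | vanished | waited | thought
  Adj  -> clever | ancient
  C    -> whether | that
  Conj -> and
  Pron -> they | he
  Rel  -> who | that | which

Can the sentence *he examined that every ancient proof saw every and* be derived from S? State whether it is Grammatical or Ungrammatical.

A Det word can never sit immediately before a Conj word in any string this grammar generates, so the substring 'every and' rules out a derivation.

Ungrammatical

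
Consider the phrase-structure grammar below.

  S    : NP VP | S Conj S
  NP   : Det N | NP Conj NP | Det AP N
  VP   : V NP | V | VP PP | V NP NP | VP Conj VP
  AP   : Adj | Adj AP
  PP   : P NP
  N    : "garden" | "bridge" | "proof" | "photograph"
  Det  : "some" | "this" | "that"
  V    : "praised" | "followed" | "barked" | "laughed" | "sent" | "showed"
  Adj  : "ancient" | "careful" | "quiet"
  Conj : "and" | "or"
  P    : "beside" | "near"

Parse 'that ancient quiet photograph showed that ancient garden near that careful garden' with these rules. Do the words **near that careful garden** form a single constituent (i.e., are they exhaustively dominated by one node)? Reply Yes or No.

Yes

[S [NP [Det that] [AP [Adj ancient] [AP [Adj quiet]]] [N photograph]] [VP [VP [V showed] [NP [Det that] [AP [Adj ancient]] [N garden]]] [PP [P near] [NP [Det that] [AP [Adj careful]] [N garden]]]]]
The words 'near that careful garden' are exhaustively dominated by a single PP node (built by PP → P NP), so they form a constituent.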